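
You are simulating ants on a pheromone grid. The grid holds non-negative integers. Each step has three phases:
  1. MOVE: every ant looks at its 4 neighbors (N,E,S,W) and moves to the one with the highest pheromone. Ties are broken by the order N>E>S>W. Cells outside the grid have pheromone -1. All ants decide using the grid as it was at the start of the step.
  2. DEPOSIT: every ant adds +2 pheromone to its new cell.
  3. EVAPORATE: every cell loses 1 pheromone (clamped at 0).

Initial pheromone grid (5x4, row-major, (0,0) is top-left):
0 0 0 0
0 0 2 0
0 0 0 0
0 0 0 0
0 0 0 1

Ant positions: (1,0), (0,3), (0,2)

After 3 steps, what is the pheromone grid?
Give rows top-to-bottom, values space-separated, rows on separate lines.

After step 1: ants at (0,0),(1,3),(1,2)
  1 0 0 0
  0 0 3 1
  0 0 0 0
  0 0 0 0
  0 0 0 0
After step 2: ants at (0,1),(1,2),(1,3)
  0 1 0 0
  0 0 4 2
  0 0 0 0
  0 0 0 0
  0 0 0 0
After step 3: ants at (0,2),(1,3),(1,2)
  0 0 1 0
  0 0 5 3
  0 0 0 0
  0 0 0 0
  0 0 0 0

0 0 1 0
0 0 5 3
0 0 0 0
0 0 0 0
0 0 0 0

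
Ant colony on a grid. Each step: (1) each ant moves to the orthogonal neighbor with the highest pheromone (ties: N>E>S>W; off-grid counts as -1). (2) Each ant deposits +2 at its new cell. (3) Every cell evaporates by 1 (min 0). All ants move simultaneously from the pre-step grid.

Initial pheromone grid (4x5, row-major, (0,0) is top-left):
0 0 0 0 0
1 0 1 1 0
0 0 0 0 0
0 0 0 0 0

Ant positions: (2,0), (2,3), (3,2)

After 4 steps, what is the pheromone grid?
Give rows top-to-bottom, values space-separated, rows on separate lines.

After step 1: ants at (1,0),(1,3),(2,2)
  0 0 0 0 0
  2 0 0 2 0
  0 0 1 0 0
  0 0 0 0 0
After step 2: ants at (0,0),(0,3),(1,2)
  1 0 0 1 0
  1 0 1 1 0
  0 0 0 0 0
  0 0 0 0 0
After step 3: ants at (1,0),(1,3),(1,3)
  0 0 0 0 0
  2 0 0 4 0
  0 0 0 0 0
  0 0 0 0 0
After step 4: ants at (0,0),(0,3),(0,3)
  1 0 0 3 0
  1 0 0 3 0
  0 0 0 0 0
  0 0 0 0 0

1 0 0 3 0
1 0 0 3 0
0 0 0 0 0
0 0 0 0 0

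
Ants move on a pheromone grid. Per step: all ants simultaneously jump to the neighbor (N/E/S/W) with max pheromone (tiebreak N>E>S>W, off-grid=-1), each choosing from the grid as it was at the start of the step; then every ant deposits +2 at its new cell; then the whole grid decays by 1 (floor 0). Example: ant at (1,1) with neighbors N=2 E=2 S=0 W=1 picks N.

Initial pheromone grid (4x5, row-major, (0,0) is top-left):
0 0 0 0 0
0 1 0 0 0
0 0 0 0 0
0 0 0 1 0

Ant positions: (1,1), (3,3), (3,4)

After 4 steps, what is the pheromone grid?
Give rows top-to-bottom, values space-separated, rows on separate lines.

After step 1: ants at (0,1),(2,3),(3,3)
  0 1 0 0 0
  0 0 0 0 0
  0 0 0 1 0
  0 0 0 2 0
After step 2: ants at (0,2),(3,3),(2,3)
  0 0 1 0 0
  0 0 0 0 0
  0 0 0 2 0
  0 0 0 3 0
After step 3: ants at (0,3),(2,3),(3,3)
  0 0 0 1 0
  0 0 0 0 0
  0 0 0 3 0
  0 0 0 4 0
After step 4: ants at (0,4),(3,3),(2,3)
  0 0 0 0 1
  0 0 0 0 0
  0 0 0 4 0
  0 0 0 5 0

0 0 0 0 1
0 0 0 0 0
0 0 0 4 0
0 0 0 5 0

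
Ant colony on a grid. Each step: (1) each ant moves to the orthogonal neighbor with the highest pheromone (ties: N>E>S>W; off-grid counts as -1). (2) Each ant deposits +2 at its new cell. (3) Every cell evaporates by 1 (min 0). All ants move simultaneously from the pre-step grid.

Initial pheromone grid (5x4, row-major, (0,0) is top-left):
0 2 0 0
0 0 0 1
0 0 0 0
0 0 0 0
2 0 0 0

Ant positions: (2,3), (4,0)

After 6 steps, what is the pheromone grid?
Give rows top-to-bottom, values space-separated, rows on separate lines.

After step 1: ants at (1,3),(3,0)
  0 1 0 0
  0 0 0 2
  0 0 0 0
  1 0 0 0
  1 0 0 0
After step 2: ants at (0,3),(4,0)
  0 0 0 1
  0 0 0 1
  0 0 0 0
  0 0 0 0
  2 0 0 0
After step 3: ants at (1,3),(3,0)
  0 0 0 0
  0 0 0 2
  0 0 0 0
  1 0 0 0
  1 0 0 0
After step 4: ants at (0,3),(4,0)
  0 0 0 1
  0 0 0 1
  0 0 0 0
  0 0 0 0
  2 0 0 0
After step 5: ants at (1,3),(3,0)
  0 0 0 0
  0 0 0 2
  0 0 0 0
  1 0 0 0
  1 0 0 0
After step 6: ants at (0,3),(4,0)
  0 0 0 1
  0 0 0 1
  0 0 0 0
  0 0 0 0
  2 0 0 0

0 0 0 1
0 0 0 1
0 0 0 0
0 0 0 0
2 0 0 0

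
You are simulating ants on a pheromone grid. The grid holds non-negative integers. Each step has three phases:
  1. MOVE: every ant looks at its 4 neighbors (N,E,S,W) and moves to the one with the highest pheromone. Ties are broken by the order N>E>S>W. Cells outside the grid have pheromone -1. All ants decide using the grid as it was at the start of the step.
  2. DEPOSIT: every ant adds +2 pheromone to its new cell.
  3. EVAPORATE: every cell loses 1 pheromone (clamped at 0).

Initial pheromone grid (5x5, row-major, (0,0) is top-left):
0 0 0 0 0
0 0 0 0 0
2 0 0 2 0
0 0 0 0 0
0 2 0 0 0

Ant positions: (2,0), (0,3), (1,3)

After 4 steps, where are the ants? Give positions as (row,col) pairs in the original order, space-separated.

Step 1: ant0:(2,0)->N->(1,0) | ant1:(0,3)->E->(0,4) | ant2:(1,3)->S->(2,3)
  grid max=3 at (2,3)
Step 2: ant0:(1,0)->S->(2,0) | ant1:(0,4)->S->(1,4) | ant2:(2,3)->N->(1,3)
  grid max=2 at (2,0)
Step 3: ant0:(2,0)->N->(1,0) | ant1:(1,4)->W->(1,3) | ant2:(1,3)->S->(2,3)
  grid max=3 at (2,3)
Step 4: ant0:(1,0)->S->(2,0) | ant1:(1,3)->S->(2,3) | ant2:(2,3)->N->(1,3)
  grid max=4 at (2,3)

(2,0) (2,3) (1,3)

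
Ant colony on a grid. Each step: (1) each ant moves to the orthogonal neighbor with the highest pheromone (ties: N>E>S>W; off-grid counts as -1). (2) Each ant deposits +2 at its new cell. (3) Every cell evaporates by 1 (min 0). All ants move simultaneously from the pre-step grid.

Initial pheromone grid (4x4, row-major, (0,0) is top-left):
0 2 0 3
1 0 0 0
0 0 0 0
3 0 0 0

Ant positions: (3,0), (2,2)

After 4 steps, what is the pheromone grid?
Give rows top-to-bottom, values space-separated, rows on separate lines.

After step 1: ants at (2,0),(1,2)
  0 1 0 2
  0 0 1 0
  1 0 0 0
  2 0 0 0
After step 2: ants at (3,0),(0,2)
  0 0 1 1
  0 0 0 0
  0 0 0 0
  3 0 0 0
After step 3: ants at (2,0),(0,3)
  0 0 0 2
  0 0 0 0
  1 0 0 0
  2 0 0 0
After step 4: ants at (3,0),(1,3)
  0 0 0 1
  0 0 0 1
  0 0 0 0
  3 0 0 0

0 0 0 1
0 0 0 1
0 0 0 0
3 0 0 0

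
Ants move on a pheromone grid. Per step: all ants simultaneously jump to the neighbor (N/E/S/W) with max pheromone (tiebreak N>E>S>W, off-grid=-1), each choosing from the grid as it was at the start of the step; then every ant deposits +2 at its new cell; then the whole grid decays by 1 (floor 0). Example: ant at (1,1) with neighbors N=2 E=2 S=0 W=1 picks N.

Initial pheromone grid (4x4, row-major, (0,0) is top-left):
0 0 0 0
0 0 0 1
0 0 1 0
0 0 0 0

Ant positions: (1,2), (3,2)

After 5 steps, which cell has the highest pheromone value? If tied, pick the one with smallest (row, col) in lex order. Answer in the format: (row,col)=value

Step 1: ant0:(1,2)->E->(1,3) | ant1:(3,2)->N->(2,2)
  grid max=2 at (1,3)
Step 2: ant0:(1,3)->N->(0,3) | ant1:(2,2)->N->(1,2)
  grid max=1 at (0,3)
Step 3: ant0:(0,3)->S->(1,3) | ant1:(1,2)->E->(1,3)
  grid max=4 at (1,3)
Step 4: ant0:(1,3)->N->(0,3) | ant1:(1,3)->N->(0,3)
  grid max=3 at (0,3)
Step 5: ant0:(0,3)->S->(1,3) | ant1:(0,3)->S->(1,3)
  grid max=6 at (1,3)
Final grid:
  0 0 0 2
  0 0 0 6
  0 0 0 0
  0 0 0 0
Max pheromone 6 at (1,3)

Answer: (1,3)=6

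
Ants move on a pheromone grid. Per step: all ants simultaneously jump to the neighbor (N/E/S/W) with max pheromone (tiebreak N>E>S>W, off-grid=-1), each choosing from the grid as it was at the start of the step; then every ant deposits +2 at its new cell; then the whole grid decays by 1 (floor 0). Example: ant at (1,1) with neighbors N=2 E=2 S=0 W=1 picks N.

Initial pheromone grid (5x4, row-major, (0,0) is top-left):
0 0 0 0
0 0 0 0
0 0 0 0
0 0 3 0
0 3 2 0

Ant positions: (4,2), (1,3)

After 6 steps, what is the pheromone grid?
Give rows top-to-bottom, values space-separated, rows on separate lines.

After step 1: ants at (3,2),(0,3)
  0 0 0 1
  0 0 0 0
  0 0 0 0
  0 0 4 0
  0 2 1 0
After step 2: ants at (4,2),(1,3)
  0 0 0 0
  0 0 0 1
  0 0 0 0
  0 0 3 0
  0 1 2 0
After step 3: ants at (3,2),(0,3)
  0 0 0 1
  0 0 0 0
  0 0 0 0
  0 0 4 0
  0 0 1 0
After step 4: ants at (4,2),(1,3)
  0 0 0 0
  0 0 0 1
  0 0 0 0
  0 0 3 0
  0 0 2 0
After step 5: ants at (3,2),(0,3)
  0 0 0 1
  0 0 0 0
  0 0 0 0
  0 0 4 0
  0 0 1 0
After step 6: ants at (4,2),(1,3)
  0 0 0 0
  0 0 0 1
  0 0 0 0
  0 0 3 0
  0 0 2 0

0 0 0 0
0 0 0 1
0 0 0 0
0 0 3 0
0 0 2 0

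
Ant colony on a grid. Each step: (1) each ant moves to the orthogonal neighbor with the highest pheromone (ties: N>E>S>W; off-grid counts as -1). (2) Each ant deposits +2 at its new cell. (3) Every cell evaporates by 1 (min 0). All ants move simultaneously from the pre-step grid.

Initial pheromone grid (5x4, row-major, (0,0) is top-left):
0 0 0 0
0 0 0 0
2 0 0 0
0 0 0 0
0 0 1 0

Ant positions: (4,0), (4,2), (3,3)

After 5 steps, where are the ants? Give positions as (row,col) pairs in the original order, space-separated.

Step 1: ant0:(4,0)->N->(3,0) | ant1:(4,2)->N->(3,2) | ant2:(3,3)->N->(2,3)
  grid max=1 at (2,0)
Step 2: ant0:(3,0)->N->(2,0) | ant1:(3,2)->N->(2,2) | ant2:(2,3)->N->(1,3)
  grid max=2 at (2,0)
Step 3: ant0:(2,0)->N->(1,0) | ant1:(2,2)->N->(1,2) | ant2:(1,3)->N->(0,3)
  grid max=1 at (0,3)
Step 4: ant0:(1,0)->S->(2,0) | ant1:(1,2)->N->(0,2) | ant2:(0,3)->S->(1,3)
  grid max=2 at (2,0)
Step 5: ant0:(2,0)->N->(1,0) | ant1:(0,2)->E->(0,3) | ant2:(1,3)->N->(0,3)
  grid max=3 at (0,3)

(1,0) (0,3) (0,3)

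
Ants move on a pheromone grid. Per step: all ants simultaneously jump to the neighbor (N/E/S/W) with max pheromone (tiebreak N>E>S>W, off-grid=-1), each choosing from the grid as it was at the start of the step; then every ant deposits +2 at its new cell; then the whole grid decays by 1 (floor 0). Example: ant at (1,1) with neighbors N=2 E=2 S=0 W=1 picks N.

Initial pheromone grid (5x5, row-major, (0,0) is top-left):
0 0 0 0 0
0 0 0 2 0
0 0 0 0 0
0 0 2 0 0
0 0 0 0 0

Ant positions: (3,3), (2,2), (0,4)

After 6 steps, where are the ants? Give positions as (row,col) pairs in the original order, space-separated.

Step 1: ant0:(3,3)->W->(3,2) | ant1:(2,2)->S->(3,2) | ant2:(0,4)->S->(1,4)
  grid max=5 at (3,2)
Step 2: ant0:(3,2)->N->(2,2) | ant1:(3,2)->N->(2,2) | ant2:(1,4)->W->(1,3)
  grid max=4 at (3,2)
Step 3: ant0:(2,2)->S->(3,2) | ant1:(2,2)->S->(3,2) | ant2:(1,3)->N->(0,3)
  grid max=7 at (3,2)
Step 4: ant0:(3,2)->N->(2,2) | ant1:(3,2)->N->(2,2) | ant2:(0,3)->S->(1,3)
  grid max=6 at (3,2)
Step 5: ant0:(2,2)->S->(3,2) | ant1:(2,2)->S->(3,2) | ant2:(1,3)->N->(0,3)
  grid max=9 at (3,2)
Step 6: ant0:(3,2)->N->(2,2) | ant1:(3,2)->N->(2,2) | ant2:(0,3)->S->(1,3)
  grid max=8 at (3,2)

(2,2) (2,2) (1,3)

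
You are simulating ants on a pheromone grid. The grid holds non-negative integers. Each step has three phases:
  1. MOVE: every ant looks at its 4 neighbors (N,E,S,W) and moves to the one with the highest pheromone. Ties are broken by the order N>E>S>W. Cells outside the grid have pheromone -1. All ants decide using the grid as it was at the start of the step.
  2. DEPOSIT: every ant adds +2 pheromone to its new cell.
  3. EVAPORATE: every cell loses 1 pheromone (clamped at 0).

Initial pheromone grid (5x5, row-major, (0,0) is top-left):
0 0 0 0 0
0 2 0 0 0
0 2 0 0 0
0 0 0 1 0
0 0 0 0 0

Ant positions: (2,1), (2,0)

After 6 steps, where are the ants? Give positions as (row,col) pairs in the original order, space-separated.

Step 1: ant0:(2,1)->N->(1,1) | ant1:(2,0)->E->(2,1)
  grid max=3 at (1,1)
Step 2: ant0:(1,1)->S->(2,1) | ant1:(2,1)->N->(1,1)
  grid max=4 at (1,1)
Step 3: ant0:(2,1)->N->(1,1) | ant1:(1,1)->S->(2,1)
  grid max=5 at (1,1)
Step 4: ant0:(1,1)->S->(2,1) | ant1:(2,1)->N->(1,1)
  grid max=6 at (1,1)
Step 5: ant0:(2,1)->N->(1,1) | ant1:(1,1)->S->(2,1)
  grid max=7 at (1,1)
Step 6: ant0:(1,1)->S->(2,1) | ant1:(2,1)->N->(1,1)
  grid max=8 at (1,1)

(2,1) (1,1)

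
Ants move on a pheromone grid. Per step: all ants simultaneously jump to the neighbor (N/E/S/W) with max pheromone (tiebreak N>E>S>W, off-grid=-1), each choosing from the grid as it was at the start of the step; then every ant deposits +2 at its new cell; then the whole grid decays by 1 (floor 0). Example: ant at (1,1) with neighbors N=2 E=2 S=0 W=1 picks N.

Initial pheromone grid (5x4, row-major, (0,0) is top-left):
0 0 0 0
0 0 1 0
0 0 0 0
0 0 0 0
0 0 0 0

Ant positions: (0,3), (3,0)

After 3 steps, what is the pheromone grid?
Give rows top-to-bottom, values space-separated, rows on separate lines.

After step 1: ants at (1,3),(2,0)
  0 0 0 0
  0 0 0 1
  1 0 0 0
  0 0 0 0
  0 0 0 0
After step 2: ants at (0,3),(1,0)
  0 0 0 1
  1 0 0 0
  0 0 0 0
  0 0 0 0
  0 0 0 0
After step 3: ants at (1,3),(0,0)
  1 0 0 0
  0 0 0 1
  0 0 0 0
  0 0 0 0
  0 0 0 0

1 0 0 0
0 0 0 1
0 0 0 0
0 0 0 0
0 0 0 0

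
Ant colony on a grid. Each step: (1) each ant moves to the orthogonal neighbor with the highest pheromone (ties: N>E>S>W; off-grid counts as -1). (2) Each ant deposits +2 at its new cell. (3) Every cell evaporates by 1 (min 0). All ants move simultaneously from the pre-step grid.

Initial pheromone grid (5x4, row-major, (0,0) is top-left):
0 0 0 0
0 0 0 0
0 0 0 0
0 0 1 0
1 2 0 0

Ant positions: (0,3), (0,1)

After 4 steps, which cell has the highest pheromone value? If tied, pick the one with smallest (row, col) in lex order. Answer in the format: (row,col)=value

Step 1: ant0:(0,3)->S->(1,3) | ant1:(0,1)->E->(0,2)
  grid max=1 at (0,2)
Step 2: ant0:(1,3)->N->(0,3) | ant1:(0,2)->E->(0,3)
  grid max=3 at (0,3)
Step 3: ant0:(0,3)->S->(1,3) | ant1:(0,3)->S->(1,3)
  grid max=3 at (1,3)
Step 4: ant0:(1,3)->N->(0,3) | ant1:(1,3)->N->(0,3)
  grid max=5 at (0,3)
Final grid:
  0 0 0 5
  0 0 0 2
  0 0 0 0
  0 0 0 0
  0 0 0 0
Max pheromone 5 at (0,3)

Answer: (0,3)=5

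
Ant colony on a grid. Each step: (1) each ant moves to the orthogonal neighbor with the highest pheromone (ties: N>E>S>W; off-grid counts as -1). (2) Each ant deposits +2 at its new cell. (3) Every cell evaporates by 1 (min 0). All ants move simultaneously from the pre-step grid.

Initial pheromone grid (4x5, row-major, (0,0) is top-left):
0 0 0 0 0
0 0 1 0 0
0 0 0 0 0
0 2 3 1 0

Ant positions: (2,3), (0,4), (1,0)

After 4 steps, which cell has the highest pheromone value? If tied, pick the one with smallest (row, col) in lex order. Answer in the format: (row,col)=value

Step 1: ant0:(2,3)->S->(3,3) | ant1:(0,4)->S->(1,4) | ant2:(1,0)->N->(0,0)
  grid max=2 at (3,2)
Step 2: ant0:(3,3)->W->(3,2) | ant1:(1,4)->N->(0,4) | ant2:(0,0)->E->(0,1)
  grid max=3 at (3,2)
Step 3: ant0:(3,2)->E->(3,3) | ant1:(0,4)->S->(1,4) | ant2:(0,1)->E->(0,2)
  grid max=2 at (3,2)
Step 4: ant0:(3,3)->W->(3,2) | ant1:(1,4)->N->(0,4) | ant2:(0,2)->E->(0,3)
  grid max=3 at (3,2)
Final grid:
  0 0 0 1 1
  0 0 0 0 0
  0 0 0 0 0
  0 0 3 1 0
Max pheromone 3 at (3,2)

Answer: (3,2)=3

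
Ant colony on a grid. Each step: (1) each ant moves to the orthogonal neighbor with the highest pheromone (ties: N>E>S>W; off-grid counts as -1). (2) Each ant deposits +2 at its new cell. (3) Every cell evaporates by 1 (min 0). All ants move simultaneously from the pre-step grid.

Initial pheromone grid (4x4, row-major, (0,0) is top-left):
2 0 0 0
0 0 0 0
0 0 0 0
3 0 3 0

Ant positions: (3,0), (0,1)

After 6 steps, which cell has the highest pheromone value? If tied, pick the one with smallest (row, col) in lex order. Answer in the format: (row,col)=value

Step 1: ant0:(3,0)->N->(2,0) | ant1:(0,1)->W->(0,0)
  grid max=3 at (0,0)
Step 2: ant0:(2,0)->S->(3,0) | ant1:(0,0)->E->(0,1)
  grid max=3 at (3,0)
Step 3: ant0:(3,0)->N->(2,0) | ant1:(0,1)->W->(0,0)
  grid max=3 at (0,0)
Step 4: ant0:(2,0)->S->(3,0) | ant1:(0,0)->E->(0,1)
  grid max=3 at (3,0)
Step 5: ant0:(3,0)->N->(2,0) | ant1:(0,1)->W->(0,0)
  grid max=3 at (0,0)
Step 6: ant0:(2,0)->S->(3,0) | ant1:(0,0)->E->(0,1)
  grid max=3 at (3,0)
Final grid:
  2 1 0 0
  0 0 0 0
  0 0 0 0
  3 0 0 0
Max pheromone 3 at (3,0)

Answer: (3,0)=3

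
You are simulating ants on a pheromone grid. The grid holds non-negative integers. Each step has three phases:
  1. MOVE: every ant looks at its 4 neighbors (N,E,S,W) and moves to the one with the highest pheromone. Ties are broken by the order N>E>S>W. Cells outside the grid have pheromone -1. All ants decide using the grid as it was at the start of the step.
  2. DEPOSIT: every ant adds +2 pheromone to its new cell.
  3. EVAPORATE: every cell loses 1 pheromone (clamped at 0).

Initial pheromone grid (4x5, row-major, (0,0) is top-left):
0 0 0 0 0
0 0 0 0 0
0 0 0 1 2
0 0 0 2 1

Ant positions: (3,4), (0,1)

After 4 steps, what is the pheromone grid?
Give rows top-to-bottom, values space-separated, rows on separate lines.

After step 1: ants at (2,4),(0,2)
  0 0 1 0 0
  0 0 0 0 0
  0 0 0 0 3
  0 0 0 1 0
After step 2: ants at (1,4),(0,3)
  0 0 0 1 0
  0 0 0 0 1
  0 0 0 0 2
  0 0 0 0 0
After step 3: ants at (2,4),(0,4)
  0 0 0 0 1
  0 0 0 0 0
  0 0 0 0 3
  0 0 0 0 0
After step 4: ants at (1,4),(1,4)
  0 0 0 0 0
  0 0 0 0 3
  0 0 0 0 2
  0 0 0 0 0

0 0 0 0 0
0 0 0 0 3
0 0 0 0 2
0 0 0 0 0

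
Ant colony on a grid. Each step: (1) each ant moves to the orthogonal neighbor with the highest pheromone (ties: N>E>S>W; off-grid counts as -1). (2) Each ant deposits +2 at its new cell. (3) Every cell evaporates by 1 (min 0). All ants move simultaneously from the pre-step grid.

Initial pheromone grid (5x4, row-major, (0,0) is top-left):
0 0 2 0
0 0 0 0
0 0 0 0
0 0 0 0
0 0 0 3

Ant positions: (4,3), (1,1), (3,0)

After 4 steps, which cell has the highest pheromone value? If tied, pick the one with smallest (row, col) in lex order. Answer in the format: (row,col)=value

Step 1: ant0:(4,3)->N->(3,3) | ant1:(1,1)->N->(0,1) | ant2:(3,0)->N->(2,0)
  grid max=2 at (4,3)
Step 2: ant0:(3,3)->S->(4,3) | ant1:(0,1)->E->(0,2) | ant2:(2,0)->N->(1,0)
  grid max=3 at (4,3)
Step 3: ant0:(4,3)->N->(3,3) | ant1:(0,2)->E->(0,3) | ant2:(1,0)->N->(0,0)
  grid max=2 at (4,3)
Step 4: ant0:(3,3)->S->(4,3) | ant1:(0,3)->W->(0,2) | ant2:(0,0)->E->(0,1)
  grid max=3 at (4,3)
Final grid:
  0 1 2 0
  0 0 0 0
  0 0 0 0
  0 0 0 0
  0 0 0 3
Max pheromone 3 at (4,3)

Answer: (4,3)=3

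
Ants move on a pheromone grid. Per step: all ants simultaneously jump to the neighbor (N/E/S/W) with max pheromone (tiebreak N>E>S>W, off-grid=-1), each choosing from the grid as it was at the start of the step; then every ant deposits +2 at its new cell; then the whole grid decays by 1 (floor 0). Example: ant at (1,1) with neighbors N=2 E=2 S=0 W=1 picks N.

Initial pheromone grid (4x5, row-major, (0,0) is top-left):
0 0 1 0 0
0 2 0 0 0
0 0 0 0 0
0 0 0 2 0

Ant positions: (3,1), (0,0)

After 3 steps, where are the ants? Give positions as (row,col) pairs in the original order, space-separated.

Step 1: ant0:(3,1)->N->(2,1) | ant1:(0,0)->E->(0,1)
  grid max=1 at (0,1)
Step 2: ant0:(2,1)->N->(1,1) | ant1:(0,1)->S->(1,1)
  grid max=4 at (1,1)
Step 3: ant0:(1,1)->N->(0,1) | ant1:(1,1)->N->(0,1)
  grid max=3 at (0,1)

(0,1) (0,1)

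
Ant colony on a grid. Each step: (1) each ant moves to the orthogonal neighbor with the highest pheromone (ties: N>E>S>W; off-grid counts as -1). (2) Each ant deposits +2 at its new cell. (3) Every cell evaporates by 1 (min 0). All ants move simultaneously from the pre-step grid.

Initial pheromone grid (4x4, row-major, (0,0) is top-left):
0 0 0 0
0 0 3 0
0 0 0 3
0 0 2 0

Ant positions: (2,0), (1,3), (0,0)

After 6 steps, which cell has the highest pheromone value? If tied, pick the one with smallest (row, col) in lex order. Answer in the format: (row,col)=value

Answer: (0,2)=5

Derivation:
Step 1: ant0:(2,0)->N->(1,0) | ant1:(1,3)->S->(2,3) | ant2:(0,0)->E->(0,1)
  grid max=4 at (2,3)
Step 2: ant0:(1,0)->N->(0,0) | ant1:(2,3)->N->(1,3) | ant2:(0,1)->E->(0,2)
  grid max=3 at (2,3)
Step 3: ant0:(0,0)->E->(0,1) | ant1:(1,3)->S->(2,3) | ant2:(0,2)->S->(1,2)
  grid max=4 at (2,3)
Step 4: ant0:(0,1)->E->(0,2) | ant1:(2,3)->N->(1,3) | ant2:(1,2)->N->(0,2)
  grid max=3 at (0,2)
Step 5: ant0:(0,2)->S->(1,2) | ant1:(1,3)->S->(2,3) | ant2:(0,2)->S->(1,2)
  grid max=4 at (1,2)
Step 6: ant0:(1,2)->N->(0,2) | ant1:(2,3)->N->(1,3) | ant2:(1,2)->N->(0,2)
  grid max=5 at (0,2)
Final grid:
  0 0 5 0
  0 0 3 1
  0 0 0 3
  0 0 0 0
Max pheromone 5 at (0,2)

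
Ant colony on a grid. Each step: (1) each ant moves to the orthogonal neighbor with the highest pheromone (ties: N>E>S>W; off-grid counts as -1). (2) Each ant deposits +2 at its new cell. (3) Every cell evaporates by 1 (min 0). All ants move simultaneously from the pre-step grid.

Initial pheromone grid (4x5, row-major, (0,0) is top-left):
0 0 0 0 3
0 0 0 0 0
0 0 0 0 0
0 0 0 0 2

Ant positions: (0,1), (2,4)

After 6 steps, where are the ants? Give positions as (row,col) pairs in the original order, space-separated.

Step 1: ant0:(0,1)->E->(0,2) | ant1:(2,4)->S->(3,4)
  grid max=3 at (3,4)
Step 2: ant0:(0,2)->E->(0,3) | ant1:(3,4)->N->(2,4)
  grid max=2 at (3,4)
Step 3: ant0:(0,3)->E->(0,4) | ant1:(2,4)->S->(3,4)
  grid max=3 at (3,4)
Step 4: ant0:(0,4)->S->(1,4) | ant1:(3,4)->N->(2,4)
  grid max=2 at (3,4)
Step 5: ant0:(1,4)->N->(0,4) | ant1:(2,4)->S->(3,4)
  grid max=3 at (3,4)
Step 6: ant0:(0,4)->S->(1,4) | ant1:(3,4)->N->(2,4)
  grid max=2 at (3,4)

(1,4) (2,4)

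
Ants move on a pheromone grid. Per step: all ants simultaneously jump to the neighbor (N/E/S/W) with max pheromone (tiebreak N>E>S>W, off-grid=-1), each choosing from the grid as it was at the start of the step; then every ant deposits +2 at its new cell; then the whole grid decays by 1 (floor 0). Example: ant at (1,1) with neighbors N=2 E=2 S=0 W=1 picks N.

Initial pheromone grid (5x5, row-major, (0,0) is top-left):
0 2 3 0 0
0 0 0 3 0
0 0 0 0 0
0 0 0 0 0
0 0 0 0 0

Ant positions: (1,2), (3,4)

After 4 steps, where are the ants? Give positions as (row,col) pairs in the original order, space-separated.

Step 1: ant0:(1,2)->N->(0,2) | ant1:(3,4)->N->(2,4)
  grid max=4 at (0,2)
Step 2: ant0:(0,2)->W->(0,1) | ant1:(2,4)->N->(1,4)
  grid max=3 at (0,2)
Step 3: ant0:(0,1)->E->(0,2) | ant1:(1,4)->W->(1,3)
  grid max=4 at (0,2)
Step 4: ant0:(0,2)->W->(0,1) | ant1:(1,3)->N->(0,3)
  grid max=3 at (0,2)

(0,1) (0,3)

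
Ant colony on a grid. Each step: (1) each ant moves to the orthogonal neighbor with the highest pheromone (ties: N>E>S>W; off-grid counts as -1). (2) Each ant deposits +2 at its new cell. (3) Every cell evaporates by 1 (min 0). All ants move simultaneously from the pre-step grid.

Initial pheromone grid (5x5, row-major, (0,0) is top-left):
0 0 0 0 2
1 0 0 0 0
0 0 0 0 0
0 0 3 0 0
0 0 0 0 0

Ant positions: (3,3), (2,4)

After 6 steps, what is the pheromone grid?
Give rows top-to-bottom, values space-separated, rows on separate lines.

After step 1: ants at (3,2),(1,4)
  0 0 0 0 1
  0 0 0 0 1
  0 0 0 0 0
  0 0 4 0 0
  0 0 0 0 0
After step 2: ants at (2,2),(0,4)
  0 0 0 0 2
  0 0 0 0 0
  0 0 1 0 0
  0 0 3 0 0
  0 0 0 0 0
After step 3: ants at (3,2),(1,4)
  0 0 0 0 1
  0 0 0 0 1
  0 0 0 0 0
  0 0 4 0 0
  0 0 0 0 0
After step 4: ants at (2,2),(0,4)
  0 0 0 0 2
  0 0 0 0 0
  0 0 1 0 0
  0 0 3 0 0
  0 0 0 0 0
After step 5: ants at (3,2),(1,4)
  0 0 0 0 1
  0 0 0 0 1
  0 0 0 0 0
  0 0 4 0 0
  0 0 0 0 0
After step 6: ants at (2,2),(0,4)
  0 0 0 0 2
  0 0 0 0 0
  0 0 1 0 0
  0 0 3 0 0
  0 0 0 0 0

0 0 0 0 2
0 0 0 0 0
0 0 1 0 0
0 0 3 0 0
0 0 0 0 0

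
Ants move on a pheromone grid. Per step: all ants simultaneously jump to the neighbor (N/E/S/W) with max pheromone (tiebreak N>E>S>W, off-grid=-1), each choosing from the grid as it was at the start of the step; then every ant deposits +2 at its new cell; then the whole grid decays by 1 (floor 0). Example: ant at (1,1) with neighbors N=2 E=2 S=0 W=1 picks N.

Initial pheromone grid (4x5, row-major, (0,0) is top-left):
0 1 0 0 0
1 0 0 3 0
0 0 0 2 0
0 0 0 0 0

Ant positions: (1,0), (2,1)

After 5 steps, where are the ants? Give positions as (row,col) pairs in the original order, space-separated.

Step 1: ant0:(1,0)->N->(0,0) | ant1:(2,1)->N->(1,1)
  grid max=2 at (1,3)
Step 2: ant0:(0,0)->E->(0,1) | ant1:(1,1)->N->(0,1)
  grid max=3 at (0,1)
Step 3: ant0:(0,1)->E->(0,2) | ant1:(0,1)->E->(0,2)
  grid max=3 at (0,2)
Step 4: ant0:(0,2)->W->(0,1) | ant1:(0,2)->W->(0,1)
  grid max=5 at (0,1)
Step 5: ant0:(0,1)->E->(0,2) | ant1:(0,1)->E->(0,2)
  grid max=5 at (0,2)

(0,2) (0,2)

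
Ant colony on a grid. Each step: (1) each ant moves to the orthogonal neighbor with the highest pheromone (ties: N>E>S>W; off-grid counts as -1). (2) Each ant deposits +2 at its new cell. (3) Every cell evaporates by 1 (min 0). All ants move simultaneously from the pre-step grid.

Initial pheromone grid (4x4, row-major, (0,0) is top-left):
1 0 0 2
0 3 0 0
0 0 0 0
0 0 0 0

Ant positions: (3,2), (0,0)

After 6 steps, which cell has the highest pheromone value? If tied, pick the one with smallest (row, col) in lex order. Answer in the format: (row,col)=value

Step 1: ant0:(3,2)->N->(2,2) | ant1:(0,0)->E->(0,1)
  grid max=2 at (1,1)
Step 2: ant0:(2,2)->N->(1,2) | ant1:(0,1)->S->(1,1)
  grid max=3 at (1,1)
Step 3: ant0:(1,2)->W->(1,1) | ant1:(1,1)->E->(1,2)
  grid max=4 at (1,1)
Step 4: ant0:(1,1)->E->(1,2) | ant1:(1,2)->W->(1,1)
  grid max=5 at (1,1)
Step 5: ant0:(1,2)->W->(1,1) | ant1:(1,1)->E->(1,2)
  grid max=6 at (1,1)
Step 6: ant0:(1,1)->E->(1,2) | ant1:(1,2)->W->(1,1)
  grid max=7 at (1,1)
Final grid:
  0 0 0 0
  0 7 5 0
  0 0 0 0
  0 0 0 0
Max pheromone 7 at (1,1)

Answer: (1,1)=7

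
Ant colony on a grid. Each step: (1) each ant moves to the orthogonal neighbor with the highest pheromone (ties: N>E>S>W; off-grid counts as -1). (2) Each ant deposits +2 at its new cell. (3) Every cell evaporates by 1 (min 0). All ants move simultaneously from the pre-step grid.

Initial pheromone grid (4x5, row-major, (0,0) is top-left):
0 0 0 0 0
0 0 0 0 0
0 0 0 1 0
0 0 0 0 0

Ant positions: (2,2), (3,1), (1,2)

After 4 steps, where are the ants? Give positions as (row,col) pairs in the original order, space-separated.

Step 1: ant0:(2,2)->E->(2,3) | ant1:(3,1)->N->(2,1) | ant2:(1,2)->N->(0,2)
  grid max=2 at (2,3)
Step 2: ant0:(2,3)->N->(1,3) | ant1:(2,1)->N->(1,1) | ant2:(0,2)->E->(0,3)
  grid max=1 at (0,3)
Step 3: ant0:(1,3)->N->(0,3) | ant1:(1,1)->N->(0,1) | ant2:(0,3)->S->(1,3)
  grid max=2 at (0,3)
Step 4: ant0:(0,3)->S->(1,3) | ant1:(0,1)->E->(0,2) | ant2:(1,3)->N->(0,3)
  grid max=3 at (0,3)

(1,3) (0,2) (0,3)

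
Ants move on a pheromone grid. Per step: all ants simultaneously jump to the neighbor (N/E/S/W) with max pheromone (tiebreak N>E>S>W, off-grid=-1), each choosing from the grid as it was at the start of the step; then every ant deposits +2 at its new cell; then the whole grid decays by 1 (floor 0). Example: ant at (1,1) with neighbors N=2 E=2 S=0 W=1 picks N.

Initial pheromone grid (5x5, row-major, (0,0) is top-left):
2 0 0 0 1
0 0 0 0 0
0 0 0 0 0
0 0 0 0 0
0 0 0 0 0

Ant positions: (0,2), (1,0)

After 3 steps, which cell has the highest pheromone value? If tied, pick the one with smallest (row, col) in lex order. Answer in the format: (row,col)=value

Answer: (0,0)=3

Derivation:
Step 1: ant0:(0,2)->E->(0,3) | ant1:(1,0)->N->(0,0)
  grid max=3 at (0,0)
Step 2: ant0:(0,3)->E->(0,4) | ant1:(0,0)->E->(0,1)
  grid max=2 at (0,0)
Step 3: ant0:(0,4)->S->(1,4) | ant1:(0,1)->W->(0,0)
  grid max=3 at (0,0)
Final grid:
  3 0 0 0 0
  0 0 0 0 1
  0 0 0 0 0
  0 0 0 0 0
  0 0 0 0 0
Max pheromone 3 at (0,0)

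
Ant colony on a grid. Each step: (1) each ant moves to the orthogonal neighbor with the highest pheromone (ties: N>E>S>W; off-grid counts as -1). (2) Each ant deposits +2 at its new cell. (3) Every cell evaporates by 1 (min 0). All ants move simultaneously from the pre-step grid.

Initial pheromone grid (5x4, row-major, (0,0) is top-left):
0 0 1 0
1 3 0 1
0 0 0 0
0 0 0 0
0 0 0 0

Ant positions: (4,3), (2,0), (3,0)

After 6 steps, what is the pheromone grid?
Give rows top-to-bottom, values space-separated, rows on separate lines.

After step 1: ants at (3,3),(1,0),(2,0)
  0 0 0 0
  2 2 0 0
  1 0 0 0
  0 0 0 1
  0 0 0 0
After step 2: ants at (2,3),(1,1),(1,0)
  0 0 0 0
  3 3 0 0
  0 0 0 1
  0 0 0 0
  0 0 0 0
After step 3: ants at (1,3),(1,0),(1,1)
  0 0 0 0
  4 4 0 1
  0 0 0 0
  0 0 0 0
  0 0 0 0
After step 4: ants at (0,3),(1,1),(1,0)
  0 0 0 1
  5 5 0 0
  0 0 0 0
  0 0 0 0
  0 0 0 0
After step 5: ants at (1,3),(1,0),(1,1)
  0 0 0 0
  6 6 0 1
  0 0 0 0
  0 0 0 0
  0 0 0 0
After step 6: ants at (0,3),(1,1),(1,0)
  0 0 0 1
  7 7 0 0
  0 0 0 0
  0 0 0 0
  0 0 0 0

0 0 0 1
7 7 0 0
0 0 0 0
0 0 0 0
0 0 0 0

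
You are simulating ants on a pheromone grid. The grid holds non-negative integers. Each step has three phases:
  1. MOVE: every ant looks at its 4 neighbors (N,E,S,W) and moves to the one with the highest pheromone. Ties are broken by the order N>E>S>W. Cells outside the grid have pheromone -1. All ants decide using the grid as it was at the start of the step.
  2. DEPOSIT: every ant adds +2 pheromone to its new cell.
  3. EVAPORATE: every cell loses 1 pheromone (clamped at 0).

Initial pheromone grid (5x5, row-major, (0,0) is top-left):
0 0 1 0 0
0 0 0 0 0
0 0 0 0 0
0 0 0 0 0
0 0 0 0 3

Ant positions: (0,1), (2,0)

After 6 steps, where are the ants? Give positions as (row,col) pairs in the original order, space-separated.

Step 1: ant0:(0,1)->E->(0,2) | ant1:(2,0)->N->(1,0)
  grid max=2 at (0,2)
Step 2: ant0:(0,2)->E->(0,3) | ant1:(1,0)->N->(0,0)
  grid max=1 at (0,0)
Step 3: ant0:(0,3)->W->(0,2) | ant1:(0,0)->E->(0,1)
  grid max=2 at (0,2)
Step 4: ant0:(0,2)->W->(0,1) | ant1:(0,1)->E->(0,2)
  grid max=3 at (0,2)
Step 5: ant0:(0,1)->E->(0,2) | ant1:(0,2)->W->(0,1)
  grid max=4 at (0,2)
Step 6: ant0:(0,2)->W->(0,1) | ant1:(0,1)->E->(0,2)
  grid max=5 at (0,2)

(0,1) (0,2)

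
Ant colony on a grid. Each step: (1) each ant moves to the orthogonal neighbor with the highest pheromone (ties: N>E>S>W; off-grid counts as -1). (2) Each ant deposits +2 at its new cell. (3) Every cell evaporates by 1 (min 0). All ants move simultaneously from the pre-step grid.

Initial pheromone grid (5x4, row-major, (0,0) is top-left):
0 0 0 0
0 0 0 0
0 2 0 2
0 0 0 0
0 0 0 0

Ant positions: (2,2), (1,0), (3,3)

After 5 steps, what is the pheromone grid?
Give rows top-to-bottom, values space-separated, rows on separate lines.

After step 1: ants at (2,3),(0,0),(2,3)
  1 0 0 0
  0 0 0 0
  0 1 0 5
  0 0 0 0
  0 0 0 0
After step 2: ants at (1,3),(0,1),(1,3)
  0 1 0 0
  0 0 0 3
  0 0 0 4
  0 0 0 0
  0 0 0 0
After step 3: ants at (2,3),(0,2),(2,3)
  0 0 1 0
  0 0 0 2
  0 0 0 7
  0 0 0 0
  0 0 0 0
After step 4: ants at (1,3),(0,3),(1,3)
  0 0 0 1
  0 0 0 5
  0 0 0 6
  0 0 0 0
  0 0 0 0
After step 5: ants at (2,3),(1,3),(2,3)
  0 0 0 0
  0 0 0 6
  0 0 0 9
  0 0 0 0
  0 0 0 0

0 0 0 0
0 0 0 6
0 0 0 9
0 0 0 0
0 0 0 0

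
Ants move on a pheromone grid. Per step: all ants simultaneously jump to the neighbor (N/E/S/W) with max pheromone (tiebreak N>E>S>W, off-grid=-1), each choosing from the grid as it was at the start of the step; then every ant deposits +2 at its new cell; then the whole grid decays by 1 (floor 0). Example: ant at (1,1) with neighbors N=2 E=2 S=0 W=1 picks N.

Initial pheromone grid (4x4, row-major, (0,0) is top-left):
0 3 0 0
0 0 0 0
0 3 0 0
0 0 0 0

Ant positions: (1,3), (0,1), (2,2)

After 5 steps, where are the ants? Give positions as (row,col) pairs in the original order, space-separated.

Step 1: ant0:(1,3)->N->(0,3) | ant1:(0,1)->E->(0,2) | ant2:(2,2)->W->(2,1)
  grid max=4 at (2,1)
Step 2: ant0:(0,3)->W->(0,2) | ant1:(0,2)->W->(0,1) | ant2:(2,1)->N->(1,1)
  grid max=3 at (0,1)
Step 3: ant0:(0,2)->W->(0,1) | ant1:(0,1)->E->(0,2) | ant2:(1,1)->N->(0,1)
  grid max=6 at (0,1)
Step 4: ant0:(0,1)->E->(0,2) | ant1:(0,2)->W->(0,1) | ant2:(0,1)->E->(0,2)
  grid max=7 at (0,1)
Step 5: ant0:(0,2)->W->(0,1) | ant1:(0,1)->E->(0,2) | ant2:(0,2)->W->(0,1)
  grid max=10 at (0,1)

(0,1) (0,2) (0,1)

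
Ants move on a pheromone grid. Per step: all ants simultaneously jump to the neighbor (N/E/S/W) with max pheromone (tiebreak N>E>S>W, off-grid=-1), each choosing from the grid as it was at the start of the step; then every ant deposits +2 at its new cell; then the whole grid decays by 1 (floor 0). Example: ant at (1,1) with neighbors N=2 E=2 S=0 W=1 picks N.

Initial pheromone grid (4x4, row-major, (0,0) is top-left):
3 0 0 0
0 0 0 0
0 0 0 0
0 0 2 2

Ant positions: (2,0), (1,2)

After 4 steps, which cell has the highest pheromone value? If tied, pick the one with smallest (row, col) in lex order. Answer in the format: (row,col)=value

Step 1: ant0:(2,0)->N->(1,0) | ant1:(1,2)->N->(0,2)
  grid max=2 at (0,0)
Step 2: ant0:(1,0)->N->(0,0) | ant1:(0,2)->E->(0,3)
  grid max=3 at (0,0)
Step 3: ant0:(0,0)->E->(0,1) | ant1:(0,3)->S->(1,3)
  grid max=2 at (0,0)
Step 4: ant0:(0,1)->W->(0,0) | ant1:(1,3)->N->(0,3)
  grid max=3 at (0,0)
Final grid:
  3 0 0 1
  0 0 0 0
  0 0 0 0
  0 0 0 0
Max pheromone 3 at (0,0)

Answer: (0,0)=3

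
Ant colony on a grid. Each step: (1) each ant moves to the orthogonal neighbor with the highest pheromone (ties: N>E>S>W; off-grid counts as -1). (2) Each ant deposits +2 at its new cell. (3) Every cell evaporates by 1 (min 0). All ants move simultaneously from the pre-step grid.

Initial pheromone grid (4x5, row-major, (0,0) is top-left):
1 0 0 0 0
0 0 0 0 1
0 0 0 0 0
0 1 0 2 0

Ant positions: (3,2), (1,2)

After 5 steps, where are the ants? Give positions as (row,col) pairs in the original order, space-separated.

Step 1: ant0:(3,2)->E->(3,3) | ant1:(1,2)->N->(0,2)
  grid max=3 at (3,3)
Step 2: ant0:(3,3)->N->(2,3) | ant1:(0,2)->E->(0,3)
  grid max=2 at (3,3)
Step 3: ant0:(2,3)->S->(3,3) | ant1:(0,3)->E->(0,4)
  grid max=3 at (3,3)
Step 4: ant0:(3,3)->N->(2,3) | ant1:(0,4)->S->(1,4)
  grid max=2 at (3,3)
Step 5: ant0:(2,3)->S->(3,3) | ant1:(1,4)->N->(0,4)
  grid max=3 at (3,3)

(3,3) (0,4)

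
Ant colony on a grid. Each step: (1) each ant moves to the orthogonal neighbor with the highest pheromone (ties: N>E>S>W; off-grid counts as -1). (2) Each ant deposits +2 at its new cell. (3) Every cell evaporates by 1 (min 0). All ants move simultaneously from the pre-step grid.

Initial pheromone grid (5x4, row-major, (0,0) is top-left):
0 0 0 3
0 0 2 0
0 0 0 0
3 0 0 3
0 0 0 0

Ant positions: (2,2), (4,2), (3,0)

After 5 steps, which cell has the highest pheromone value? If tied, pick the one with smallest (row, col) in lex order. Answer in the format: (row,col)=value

Answer: (1,2)=3

Derivation:
Step 1: ant0:(2,2)->N->(1,2) | ant1:(4,2)->N->(3,2) | ant2:(3,0)->N->(2,0)
  grid max=3 at (1,2)
Step 2: ant0:(1,2)->N->(0,2) | ant1:(3,2)->E->(3,3) | ant2:(2,0)->S->(3,0)
  grid max=3 at (3,0)
Step 3: ant0:(0,2)->S->(1,2) | ant1:(3,3)->N->(2,3) | ant2:(3,0)->N->(2,0)
  grid max=3 at (1,2)
Step 4: ant0:(1,2)->N->(0,2) | ant1:(2,3)->S->(3,3) | ant2:(2,0)->S->(3,0)
  grid max=3 at (3,0)
Step 5: ant0:(0,2)->S->(1,2) | ant1:(3,3)->N->(2,3) | ant2:(3,0)->N->(2,0)
  grid max=3 at (1,2)
Final grid:
  0 0 0 0
  0 0 3 0
  1 0 0 1
  2 0 0 2
  0 0 0 0
Max pheromone 3 at (1,2)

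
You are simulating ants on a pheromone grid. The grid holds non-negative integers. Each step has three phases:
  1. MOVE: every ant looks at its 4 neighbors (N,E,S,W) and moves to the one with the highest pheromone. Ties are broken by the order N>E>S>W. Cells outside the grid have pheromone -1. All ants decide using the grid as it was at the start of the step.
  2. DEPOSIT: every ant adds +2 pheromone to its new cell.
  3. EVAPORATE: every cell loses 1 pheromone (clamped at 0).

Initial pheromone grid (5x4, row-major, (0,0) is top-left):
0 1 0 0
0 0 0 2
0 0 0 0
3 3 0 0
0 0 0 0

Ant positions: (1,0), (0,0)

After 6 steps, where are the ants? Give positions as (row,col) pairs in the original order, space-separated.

Step 1: ant0:(1,0)->N->(0,0) | ant1:(0,0)->E->(0,1)
  grid max=2 at (0,1)
Step 2: ant0:(0,0)->E->(0,1) | ant1:(0,1)->W->(0,0)
  grid max=3 at (0,1)
Step 3: ant0:(0,1)->W->(0,0) | ant1:(0,0)->E->(0,1)
  grid max=4 at (0,1)
Step 4: ant0:(0,0)->E->(0,1) | ant1:(0,1)->W->(0,0)
  grid max=5 at (0,1)
Step 5: ant0:(0,1)->W->(0,0) | ant1:(0,0)->E->(0,1)
  grid max=6 at (0,1)
Step 6: ant0:(0,0)->E->(0,1) | ant1:(0,1)->W->(0,0)
  grid max=7 at (0,1)

(0,1) (0,0)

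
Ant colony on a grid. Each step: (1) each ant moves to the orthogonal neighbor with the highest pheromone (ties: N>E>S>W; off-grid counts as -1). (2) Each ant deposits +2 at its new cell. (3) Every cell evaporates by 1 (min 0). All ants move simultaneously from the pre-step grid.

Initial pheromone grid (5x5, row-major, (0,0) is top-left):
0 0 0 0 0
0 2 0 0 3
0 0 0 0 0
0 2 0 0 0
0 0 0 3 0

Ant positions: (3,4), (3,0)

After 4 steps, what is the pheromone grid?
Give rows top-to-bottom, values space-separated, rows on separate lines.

After step 1: ants at (2,4),(3,1)
  0 0 0 0 0
  0 1 0 0 2
  0 0 0 0 1
  0 3 0 0 0
  0 0 0 2 0
After step 2: ants at (1,4),(2,1)
  0 0 0 0 0
  0 0 0 0 3
  0 1 0 0 0
  0 2 0 0 0
  0 0 0 1 0
After step 3: ants at (0,4),(3,1)
  0 0 0 0 1
  0 0 0 0 2
  0 0 0 0 0
  0 3 0 0 0
  0 0 0 0 0
After step 4: ants at (1,4),(2,1)
  0 0 0 0 0
  0 0 0 0 3
  0 1 0 0 0
  0 2 0 0 0
  0 0 0 0 0

0 0 0 0 0
0 0 0 0 3
0 1 0 0 0
0 2 0 0 0
0 0 0 0 0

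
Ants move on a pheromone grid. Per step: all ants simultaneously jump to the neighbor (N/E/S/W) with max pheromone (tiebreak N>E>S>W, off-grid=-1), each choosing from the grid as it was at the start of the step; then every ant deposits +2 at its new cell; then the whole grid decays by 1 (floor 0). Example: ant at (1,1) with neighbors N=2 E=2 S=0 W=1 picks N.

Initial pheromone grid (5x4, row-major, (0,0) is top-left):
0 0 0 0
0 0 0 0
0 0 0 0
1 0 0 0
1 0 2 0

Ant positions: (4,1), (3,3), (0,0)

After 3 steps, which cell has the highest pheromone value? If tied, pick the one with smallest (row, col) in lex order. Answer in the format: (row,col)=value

Answer: (0,3)=3

Derivation:
Step 1: ant0:(4,1)->E->(4,2) | ant1:(3,3)->N->(2,3) | ant2:(0,0)->E->(0,1)
  grid max=3 at (4,2)
Step 2: ant0:(4,2)->N->(3,2) | ant1:(2,3)->N->(1,3) | ant2:(0,1)->E->(0,2)
  grid max=2 at (4,2)
Step 3: ant0:(3,2)->S->(4,2) | ant1:(1,3)->N->(0,3) | ant2:(0,2)->E->(0,3)
  grid max=3 at (0,3)
Final grid:
  0 0 0 3
  0 0 0 0
  0 0 0 0
  0 0 0 0
  0 0 3 0
Max pheromone 3 at (0,3)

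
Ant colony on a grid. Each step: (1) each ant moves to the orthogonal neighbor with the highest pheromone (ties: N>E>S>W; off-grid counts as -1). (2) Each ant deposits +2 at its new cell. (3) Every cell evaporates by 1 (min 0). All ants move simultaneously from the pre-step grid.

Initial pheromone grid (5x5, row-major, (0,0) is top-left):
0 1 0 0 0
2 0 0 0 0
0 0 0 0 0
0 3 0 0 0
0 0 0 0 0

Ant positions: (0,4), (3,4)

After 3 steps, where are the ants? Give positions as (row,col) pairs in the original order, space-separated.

Step 1: ant0:(0,4)->S->(1,4) | ant1:(3,4)->N->(2,4)
  grid max=2 at (3,1)
Step 2: ant0:(1,4)->S->(2,4) | ant1:(2,4)->N->(1,4)
  grid max=2 at (1,4)
Step 3: ant0:(2,4)->N->(1,4) | ant1:(1,4)->S->(2,4)
  grid max=3 at (1,4)

(1,4) (2,4)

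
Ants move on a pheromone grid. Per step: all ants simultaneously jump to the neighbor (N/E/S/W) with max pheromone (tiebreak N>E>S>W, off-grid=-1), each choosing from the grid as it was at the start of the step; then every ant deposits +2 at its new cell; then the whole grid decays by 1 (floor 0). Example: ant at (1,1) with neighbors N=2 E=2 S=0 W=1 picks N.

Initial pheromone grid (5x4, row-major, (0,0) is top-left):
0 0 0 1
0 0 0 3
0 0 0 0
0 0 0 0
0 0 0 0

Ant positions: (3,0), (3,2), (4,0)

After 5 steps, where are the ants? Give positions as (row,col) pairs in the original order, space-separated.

Step 1: ant0:(3,0)->N->(2,0) | ant1:(3,2)->N->(2,2) | ant2:(4,0)->N->(3,0)
  grid max=2 at (1,3)
Step 2: ant0:(2,0)->S->(3,0) | ant1:(2,2)->N->(1,2) | ant2:(3,0)->N->(2,0)
  grid max=2 at (2,0)
Step 3: ant0:(3,0)->N->(2,0) | ant1:(1,2)->E->(1,3) | ant2:(2,0)->S->(3,0)
  grid max=3 at (2,0)
Step 4: ant0:(2,0)->S->(3,0) | ant1:(1,3)->N->(0,3) | ant2:(3,0)->N->(2,0)
  grid max=4 at (2,0)
Step 5: ant0:(3,0)->N->(2,0) | ant1:(0,3)->S->(1,3) | ant2:(2,0)->S->(3,0)
  grid max=5 at (2,0)

(2,0) (1,3) (3,0)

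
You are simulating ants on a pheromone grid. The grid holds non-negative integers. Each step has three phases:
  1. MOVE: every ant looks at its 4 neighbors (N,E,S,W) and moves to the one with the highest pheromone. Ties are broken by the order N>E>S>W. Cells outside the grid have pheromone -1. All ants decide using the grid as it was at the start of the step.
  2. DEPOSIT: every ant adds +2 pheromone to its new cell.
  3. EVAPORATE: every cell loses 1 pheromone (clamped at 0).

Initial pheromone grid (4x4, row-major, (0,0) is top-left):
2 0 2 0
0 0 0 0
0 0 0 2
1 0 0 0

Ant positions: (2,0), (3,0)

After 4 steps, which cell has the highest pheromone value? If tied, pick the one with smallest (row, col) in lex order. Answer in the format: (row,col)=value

Step 1: ant0:(2,0)->S->(3,0) | ant1:(3,0)->N->(2,0)
  grid max=2 at (3,0)
Step 2: ant0:(3,0)->N->(2,0) | ant1:(2,0)->S->(3,0)
  grid max=3 at (3,0)
Step 3: ant0:(2,0)->S->(3,0) | ant1:(3,0)->N->(2,0)
  grid max=4 at (3,0)
Step 4: ant0:(3,0)->N->(2,0) | ant1:(2,0)->S->(3,0)
  grid max=5 at (3,0)
Final grid:
  0 0 0 0
  0 0 0 0
  4 0 0 0
  5 0 0 0
Max pheromone 5 at (3,0)

Answer: (3,0)=5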